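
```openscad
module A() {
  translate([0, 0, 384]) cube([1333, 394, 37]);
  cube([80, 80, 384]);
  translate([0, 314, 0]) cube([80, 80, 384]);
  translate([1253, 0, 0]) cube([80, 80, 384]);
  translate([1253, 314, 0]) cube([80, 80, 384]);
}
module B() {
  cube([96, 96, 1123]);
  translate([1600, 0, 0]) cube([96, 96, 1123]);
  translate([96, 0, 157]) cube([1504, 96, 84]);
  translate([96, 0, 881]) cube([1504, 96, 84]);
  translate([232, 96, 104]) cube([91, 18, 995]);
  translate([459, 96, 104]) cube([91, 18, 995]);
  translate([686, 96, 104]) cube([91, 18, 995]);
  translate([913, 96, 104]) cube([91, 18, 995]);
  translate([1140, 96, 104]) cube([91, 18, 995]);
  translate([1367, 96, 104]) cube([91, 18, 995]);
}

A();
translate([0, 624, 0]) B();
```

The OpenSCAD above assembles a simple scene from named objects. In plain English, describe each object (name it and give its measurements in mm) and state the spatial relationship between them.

A is a long wooden bench with a 1333 mm (x) × 394 mm (y) seat, 37 mm thick, its top surface 421 mm above the floor. Four 80 mm square legs at the seat corners, flush with the edges, run from z = 0 to the seat underside.

B is a fence section. Two 96×96 mm posts, 1123 mm tall, stand on the floor with a clear span of 1504 mm between their inner faces. Two horizontal rails of 96×84 mm section span the gap between the posts with their undersides at z = 157 mm and z = 881 mm, flush with the posts' −y face. 6 pickets, each 91 mm wide, 18 mm thick and 995 mm tall, are fixed to the +y face of the rails with their bottoms at z = 104 mm, evenly spaced across the span with equal gaps (rounded down to the nearest mm) at the −x end and between each pair — any rounding remainder accumulates at the +x end.

The fence section is on the floor beside the bench on its +y side.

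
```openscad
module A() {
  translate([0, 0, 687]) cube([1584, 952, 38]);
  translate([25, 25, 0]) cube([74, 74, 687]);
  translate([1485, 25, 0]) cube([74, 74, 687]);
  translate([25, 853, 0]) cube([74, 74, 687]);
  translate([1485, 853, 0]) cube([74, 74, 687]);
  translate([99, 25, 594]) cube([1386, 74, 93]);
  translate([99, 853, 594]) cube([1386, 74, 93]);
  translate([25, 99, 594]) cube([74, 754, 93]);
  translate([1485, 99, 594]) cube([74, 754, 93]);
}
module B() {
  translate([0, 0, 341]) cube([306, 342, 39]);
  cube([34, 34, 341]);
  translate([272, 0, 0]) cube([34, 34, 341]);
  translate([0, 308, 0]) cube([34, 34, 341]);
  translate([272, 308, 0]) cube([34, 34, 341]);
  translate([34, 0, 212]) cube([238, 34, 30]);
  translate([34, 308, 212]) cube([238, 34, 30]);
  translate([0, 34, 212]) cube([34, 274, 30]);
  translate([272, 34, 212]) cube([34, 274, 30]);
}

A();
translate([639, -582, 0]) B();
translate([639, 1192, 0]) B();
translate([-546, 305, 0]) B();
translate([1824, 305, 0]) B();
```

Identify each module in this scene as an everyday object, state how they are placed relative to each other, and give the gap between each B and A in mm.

Each stool's nearest face is 240 mm from the table's bounding box.

A is a table. B is a stool. Four stools sit around the table at the −y, +y, −x, +x sides. The gap between each stool and the table is 240 mm.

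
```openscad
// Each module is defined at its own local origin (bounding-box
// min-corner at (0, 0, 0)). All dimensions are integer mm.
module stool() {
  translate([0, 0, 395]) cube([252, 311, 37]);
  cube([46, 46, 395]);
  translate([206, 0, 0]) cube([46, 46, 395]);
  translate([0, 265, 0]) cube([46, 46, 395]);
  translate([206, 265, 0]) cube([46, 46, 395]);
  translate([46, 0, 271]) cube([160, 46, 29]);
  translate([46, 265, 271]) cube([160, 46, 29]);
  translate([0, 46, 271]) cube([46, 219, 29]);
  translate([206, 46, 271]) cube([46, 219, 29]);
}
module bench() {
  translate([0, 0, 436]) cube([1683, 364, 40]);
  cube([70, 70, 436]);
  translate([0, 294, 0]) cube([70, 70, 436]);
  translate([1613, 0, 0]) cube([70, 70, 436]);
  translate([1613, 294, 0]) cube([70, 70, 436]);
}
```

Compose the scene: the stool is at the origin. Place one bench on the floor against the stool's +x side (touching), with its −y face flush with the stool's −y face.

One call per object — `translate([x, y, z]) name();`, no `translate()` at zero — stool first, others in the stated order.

stool();
translate([252, 0, 0]) bench();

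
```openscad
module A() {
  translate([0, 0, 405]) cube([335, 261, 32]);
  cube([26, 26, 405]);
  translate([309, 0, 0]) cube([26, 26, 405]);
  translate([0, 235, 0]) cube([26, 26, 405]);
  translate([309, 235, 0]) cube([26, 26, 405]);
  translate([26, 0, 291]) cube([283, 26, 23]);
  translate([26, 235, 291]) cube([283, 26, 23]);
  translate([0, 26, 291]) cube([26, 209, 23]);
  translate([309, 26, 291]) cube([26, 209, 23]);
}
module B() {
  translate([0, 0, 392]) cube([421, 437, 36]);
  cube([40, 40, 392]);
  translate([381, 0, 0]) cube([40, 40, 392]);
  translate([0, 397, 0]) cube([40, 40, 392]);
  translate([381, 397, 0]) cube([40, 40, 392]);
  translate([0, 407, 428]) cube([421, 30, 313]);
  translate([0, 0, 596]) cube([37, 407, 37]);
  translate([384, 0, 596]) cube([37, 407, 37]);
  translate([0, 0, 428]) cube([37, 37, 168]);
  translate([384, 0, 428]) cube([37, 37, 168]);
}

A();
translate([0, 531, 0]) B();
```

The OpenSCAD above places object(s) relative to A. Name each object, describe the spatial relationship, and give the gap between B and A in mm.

A is a stool. B is a chair. The chair is on the floor beside the stool on its +y side. The gap between the chair and the stool is 270 mm.

The chair's nearest face is 270 mm from the stool's +y face.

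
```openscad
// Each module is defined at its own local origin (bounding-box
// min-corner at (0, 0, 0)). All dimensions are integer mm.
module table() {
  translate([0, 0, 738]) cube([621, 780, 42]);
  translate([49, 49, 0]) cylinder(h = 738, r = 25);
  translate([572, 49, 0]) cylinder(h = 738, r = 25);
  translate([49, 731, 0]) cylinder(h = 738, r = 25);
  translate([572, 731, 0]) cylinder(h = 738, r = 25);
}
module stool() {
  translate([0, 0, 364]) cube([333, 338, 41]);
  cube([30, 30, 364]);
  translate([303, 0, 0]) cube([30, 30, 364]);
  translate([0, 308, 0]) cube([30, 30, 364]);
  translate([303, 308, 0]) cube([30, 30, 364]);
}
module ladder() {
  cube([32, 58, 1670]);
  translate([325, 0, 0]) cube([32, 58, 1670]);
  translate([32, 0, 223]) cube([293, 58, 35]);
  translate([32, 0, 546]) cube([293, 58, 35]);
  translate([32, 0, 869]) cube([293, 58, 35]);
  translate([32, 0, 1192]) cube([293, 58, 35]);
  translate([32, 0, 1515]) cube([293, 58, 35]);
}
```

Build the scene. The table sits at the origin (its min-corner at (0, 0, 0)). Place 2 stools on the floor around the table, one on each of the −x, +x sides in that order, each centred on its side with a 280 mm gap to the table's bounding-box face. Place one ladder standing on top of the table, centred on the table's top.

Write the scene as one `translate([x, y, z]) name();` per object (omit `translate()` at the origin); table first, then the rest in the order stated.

table();
translate([-613, 221, 0]) stool();
translate([901, 221, 0]) stool();
translate([132, 361, 780]) ladder();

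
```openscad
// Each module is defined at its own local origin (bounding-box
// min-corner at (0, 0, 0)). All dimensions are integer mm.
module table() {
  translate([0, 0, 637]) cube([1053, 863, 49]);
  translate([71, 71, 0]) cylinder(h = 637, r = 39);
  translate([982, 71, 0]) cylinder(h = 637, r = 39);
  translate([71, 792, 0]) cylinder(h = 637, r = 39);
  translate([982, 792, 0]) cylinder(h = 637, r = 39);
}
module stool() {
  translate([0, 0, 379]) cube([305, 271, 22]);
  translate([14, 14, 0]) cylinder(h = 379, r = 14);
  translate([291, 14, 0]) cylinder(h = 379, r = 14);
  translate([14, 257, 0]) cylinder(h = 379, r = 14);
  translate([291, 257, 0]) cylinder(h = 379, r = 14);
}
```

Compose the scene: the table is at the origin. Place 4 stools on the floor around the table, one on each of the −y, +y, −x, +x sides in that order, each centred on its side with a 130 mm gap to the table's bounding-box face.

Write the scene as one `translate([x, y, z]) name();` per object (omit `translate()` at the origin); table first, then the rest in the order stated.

table();
translate([374, -401, 0]) stool();
translate([374, 993, 0]) stool();
translate([-435, 296, 0]) stool();
translate([1183, 296, 0]) stool();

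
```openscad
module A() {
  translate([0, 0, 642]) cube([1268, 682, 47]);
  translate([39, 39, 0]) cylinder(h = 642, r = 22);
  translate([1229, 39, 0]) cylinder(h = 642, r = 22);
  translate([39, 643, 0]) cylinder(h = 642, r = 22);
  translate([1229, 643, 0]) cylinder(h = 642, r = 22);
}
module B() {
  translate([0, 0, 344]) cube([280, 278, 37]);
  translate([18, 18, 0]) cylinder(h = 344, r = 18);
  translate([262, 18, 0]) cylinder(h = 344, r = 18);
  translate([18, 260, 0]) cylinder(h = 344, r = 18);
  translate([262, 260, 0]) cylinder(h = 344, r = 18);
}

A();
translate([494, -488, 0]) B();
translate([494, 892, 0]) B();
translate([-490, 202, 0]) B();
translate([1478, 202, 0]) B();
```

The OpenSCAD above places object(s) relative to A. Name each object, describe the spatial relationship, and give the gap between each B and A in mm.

Each stool's nearest face is 210 mm from the table's bounding box.

A is a table. B is a stool. Four stools sit around the table at the −y, +y, −x, +x sides. The gap between each stool and the table is 210 mm.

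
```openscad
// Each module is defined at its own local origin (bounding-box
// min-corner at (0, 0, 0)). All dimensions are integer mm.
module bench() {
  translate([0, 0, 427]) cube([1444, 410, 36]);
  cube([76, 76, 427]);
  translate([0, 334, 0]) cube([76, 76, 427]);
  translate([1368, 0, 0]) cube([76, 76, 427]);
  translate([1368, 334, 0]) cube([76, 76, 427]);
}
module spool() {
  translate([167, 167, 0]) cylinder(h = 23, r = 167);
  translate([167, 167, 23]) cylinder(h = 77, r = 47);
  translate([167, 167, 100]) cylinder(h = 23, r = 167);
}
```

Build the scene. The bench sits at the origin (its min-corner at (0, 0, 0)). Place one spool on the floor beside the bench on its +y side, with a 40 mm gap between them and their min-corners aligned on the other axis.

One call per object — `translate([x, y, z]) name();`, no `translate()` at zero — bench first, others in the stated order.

bench();
translate([0, 450, 0]) spool();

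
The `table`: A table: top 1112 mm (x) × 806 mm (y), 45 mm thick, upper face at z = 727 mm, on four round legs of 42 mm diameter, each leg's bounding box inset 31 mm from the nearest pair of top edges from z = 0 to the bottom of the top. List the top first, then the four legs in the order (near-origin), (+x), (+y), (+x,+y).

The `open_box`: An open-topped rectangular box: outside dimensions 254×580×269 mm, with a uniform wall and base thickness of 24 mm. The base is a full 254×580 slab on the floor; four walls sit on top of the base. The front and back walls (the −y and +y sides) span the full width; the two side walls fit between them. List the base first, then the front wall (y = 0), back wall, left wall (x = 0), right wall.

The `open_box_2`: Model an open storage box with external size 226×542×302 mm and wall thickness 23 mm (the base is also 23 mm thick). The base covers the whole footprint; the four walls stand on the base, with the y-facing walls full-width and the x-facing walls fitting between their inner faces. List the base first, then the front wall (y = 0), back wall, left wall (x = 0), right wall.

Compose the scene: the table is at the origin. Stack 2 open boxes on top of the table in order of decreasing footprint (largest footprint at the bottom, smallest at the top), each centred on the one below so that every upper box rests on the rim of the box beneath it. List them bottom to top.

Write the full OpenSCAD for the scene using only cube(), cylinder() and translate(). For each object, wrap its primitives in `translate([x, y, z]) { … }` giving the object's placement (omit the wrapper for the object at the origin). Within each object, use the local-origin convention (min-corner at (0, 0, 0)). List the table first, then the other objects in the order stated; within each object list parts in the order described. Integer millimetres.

translate([0, 0, 682]) cube([1112, 806, 45]);
translate([52, 52, 0]) cylinder(h = 682, r = 21);
translate([1060, 52, 0]) cylinder(h = 682, r = 21);
translate([52, 754, 0]) cylinder(h = 682, r = 21);
translate([1060, 754, 0]) cylinder(h = 682, r = 21);
translate([429, 113, 727]) {
  cube([254, 580, 24]);
  translate([0, 0, 24]) cube([254, 24, 245]);
  translate([0, 556, 24]) cube([254, 24, 245]);
  translate([0, 24, 24]) cube([24, 532, 245]);
  translate([230, 24, 24]) cube([24, 532, 245]);
}
translate([443, 132, 996]) {
  cube([226, 542, 23]);
  translate([0, 0, 23]) cube([226, 23, 279]);
  translate([0, 519, 23]) cube([226, 23, 279]);
  translate([0, 23, 23]) cube([23, 496, 279]);
  translate([203, 23, 23]) cube([23, 496, 279]);
}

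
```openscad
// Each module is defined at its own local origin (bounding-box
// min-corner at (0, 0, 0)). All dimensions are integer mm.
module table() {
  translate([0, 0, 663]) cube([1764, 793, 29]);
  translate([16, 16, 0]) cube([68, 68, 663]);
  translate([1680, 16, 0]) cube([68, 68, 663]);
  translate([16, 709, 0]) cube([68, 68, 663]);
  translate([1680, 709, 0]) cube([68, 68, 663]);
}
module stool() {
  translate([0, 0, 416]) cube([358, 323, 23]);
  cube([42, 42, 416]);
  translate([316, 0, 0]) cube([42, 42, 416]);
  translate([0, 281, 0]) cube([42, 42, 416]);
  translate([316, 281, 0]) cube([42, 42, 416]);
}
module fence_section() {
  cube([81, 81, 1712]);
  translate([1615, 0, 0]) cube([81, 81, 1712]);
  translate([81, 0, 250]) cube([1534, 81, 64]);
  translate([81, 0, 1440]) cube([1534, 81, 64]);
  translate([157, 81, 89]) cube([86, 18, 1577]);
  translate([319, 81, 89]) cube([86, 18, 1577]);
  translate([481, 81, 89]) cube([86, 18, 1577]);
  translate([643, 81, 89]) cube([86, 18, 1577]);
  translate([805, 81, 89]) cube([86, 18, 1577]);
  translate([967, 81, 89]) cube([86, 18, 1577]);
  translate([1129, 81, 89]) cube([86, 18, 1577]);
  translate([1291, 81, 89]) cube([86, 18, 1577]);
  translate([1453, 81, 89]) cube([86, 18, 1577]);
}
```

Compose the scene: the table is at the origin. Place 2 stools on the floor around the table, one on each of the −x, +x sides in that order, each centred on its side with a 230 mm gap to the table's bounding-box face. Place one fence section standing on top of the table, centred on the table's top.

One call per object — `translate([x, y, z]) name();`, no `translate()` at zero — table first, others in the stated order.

table();
translate([-588, 235, 0]) stool();
translate([1994, 235, 0]) stool();
translate([34, 347, 692]) fence_section();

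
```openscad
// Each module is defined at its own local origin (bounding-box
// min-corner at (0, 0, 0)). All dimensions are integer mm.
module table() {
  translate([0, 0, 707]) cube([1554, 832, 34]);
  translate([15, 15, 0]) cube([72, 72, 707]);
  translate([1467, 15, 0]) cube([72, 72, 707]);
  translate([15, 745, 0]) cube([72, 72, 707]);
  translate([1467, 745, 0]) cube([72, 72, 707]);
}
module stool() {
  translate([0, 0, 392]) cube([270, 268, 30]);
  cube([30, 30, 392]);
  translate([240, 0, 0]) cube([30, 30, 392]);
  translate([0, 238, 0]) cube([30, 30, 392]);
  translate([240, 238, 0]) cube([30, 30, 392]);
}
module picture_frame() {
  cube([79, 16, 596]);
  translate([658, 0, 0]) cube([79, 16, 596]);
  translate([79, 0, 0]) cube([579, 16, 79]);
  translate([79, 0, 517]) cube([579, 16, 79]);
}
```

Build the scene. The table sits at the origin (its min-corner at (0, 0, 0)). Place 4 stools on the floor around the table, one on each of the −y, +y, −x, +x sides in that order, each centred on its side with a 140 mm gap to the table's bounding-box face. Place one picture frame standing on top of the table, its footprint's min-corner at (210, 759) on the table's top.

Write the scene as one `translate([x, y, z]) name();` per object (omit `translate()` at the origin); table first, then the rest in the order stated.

table();
translate([642, -408, 0]) stool();
translate([642, 972, 0]) stool();
translate([-410, 282, 0]) stool();
translate([1694, 282, 0]) stool();
translate([210, 759, 741]) picture_frame();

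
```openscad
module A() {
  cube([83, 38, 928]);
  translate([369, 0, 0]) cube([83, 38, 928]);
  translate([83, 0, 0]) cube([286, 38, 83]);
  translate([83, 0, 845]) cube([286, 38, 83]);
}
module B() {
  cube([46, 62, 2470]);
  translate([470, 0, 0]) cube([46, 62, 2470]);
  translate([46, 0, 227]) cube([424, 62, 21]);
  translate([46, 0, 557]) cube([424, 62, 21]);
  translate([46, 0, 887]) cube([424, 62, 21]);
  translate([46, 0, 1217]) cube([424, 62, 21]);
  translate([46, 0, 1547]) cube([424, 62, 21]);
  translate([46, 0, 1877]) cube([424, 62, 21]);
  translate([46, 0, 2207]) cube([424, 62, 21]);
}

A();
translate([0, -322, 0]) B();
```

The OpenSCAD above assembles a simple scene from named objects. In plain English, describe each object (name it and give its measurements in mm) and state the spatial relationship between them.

A is a rectangular picture frame lying in the x–z plane (depth along y). The opening is 286 mm wide (x) by 762 mm tall (z), surrounded by a border 83 mm wide on all four sides. The frame is 38 mm deep and is made of two full-height vertical stiles with two horizontal rails fitted between them.

B is a wooden ladder with two side rails of 46×62 mm section and 2470 mm height, set 516 mm apart overall. Between them run 7 rectangular rungs (62 mm deep, 21 mm thick), front faces flush with the rails' −y face. The bottom of the first rung is 227 mm above the floor and each subsequent rung is 330 mm higher than the one below.

The ladder is on the floor beside the picture frame on its −y side.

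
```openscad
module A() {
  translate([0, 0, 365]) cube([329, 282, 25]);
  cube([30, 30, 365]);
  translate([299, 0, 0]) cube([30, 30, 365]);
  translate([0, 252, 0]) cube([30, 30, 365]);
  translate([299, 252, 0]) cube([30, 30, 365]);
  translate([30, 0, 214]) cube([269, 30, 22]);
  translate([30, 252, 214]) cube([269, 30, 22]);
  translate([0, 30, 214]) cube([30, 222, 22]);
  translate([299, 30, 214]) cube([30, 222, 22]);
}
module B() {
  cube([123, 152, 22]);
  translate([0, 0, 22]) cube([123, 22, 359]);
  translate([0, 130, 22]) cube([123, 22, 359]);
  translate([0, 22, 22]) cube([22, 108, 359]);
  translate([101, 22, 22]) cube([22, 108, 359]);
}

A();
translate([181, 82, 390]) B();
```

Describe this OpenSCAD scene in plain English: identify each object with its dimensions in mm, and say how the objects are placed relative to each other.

A is a four-legged stool. The seat is 329×282 mm, 25 mm thick, top at z = 390 mm. It stands on four square legs, each 30×30 mm in cross-section, from z = 0 to the seat underside, each flush with a corner of the seat. Four stretchers, 30 mm wide and 22 mm tall, connect adjacent legs with their undersides at z = 214 mm, each running between the inner faces of the legs it joins and aligned with the legs' outer faces on the other axis.

B is an open-topped rectangular box: outside dimensions 123×152×381 mm, with a uniform wall and base thickness of 22 mm. The base is a full 123×152 slab on the floor; four walls sit on top of the base. The front and back walls (the −y and +y sides) span the full width; the two side walls fit between them.

The open box is on top of the stool.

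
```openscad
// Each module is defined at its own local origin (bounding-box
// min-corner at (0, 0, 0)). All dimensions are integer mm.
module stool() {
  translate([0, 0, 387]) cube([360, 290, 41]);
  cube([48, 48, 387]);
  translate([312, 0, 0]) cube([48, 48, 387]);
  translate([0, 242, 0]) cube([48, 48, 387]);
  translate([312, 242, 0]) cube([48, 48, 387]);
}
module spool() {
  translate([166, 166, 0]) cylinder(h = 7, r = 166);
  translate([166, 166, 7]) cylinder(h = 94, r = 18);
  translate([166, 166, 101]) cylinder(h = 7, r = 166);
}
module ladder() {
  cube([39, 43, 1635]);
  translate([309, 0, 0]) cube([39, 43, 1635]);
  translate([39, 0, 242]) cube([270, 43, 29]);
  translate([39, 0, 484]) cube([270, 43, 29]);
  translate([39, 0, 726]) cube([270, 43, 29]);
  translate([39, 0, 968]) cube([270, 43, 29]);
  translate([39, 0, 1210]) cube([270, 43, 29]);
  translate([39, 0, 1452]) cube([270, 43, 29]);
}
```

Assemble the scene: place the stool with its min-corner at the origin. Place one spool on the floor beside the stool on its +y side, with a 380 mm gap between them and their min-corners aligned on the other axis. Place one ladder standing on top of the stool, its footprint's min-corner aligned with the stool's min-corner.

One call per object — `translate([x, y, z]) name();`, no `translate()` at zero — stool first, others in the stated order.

stool();
translate([0, 670, 0]) spool();
translate([0, 0, 428]) ladder();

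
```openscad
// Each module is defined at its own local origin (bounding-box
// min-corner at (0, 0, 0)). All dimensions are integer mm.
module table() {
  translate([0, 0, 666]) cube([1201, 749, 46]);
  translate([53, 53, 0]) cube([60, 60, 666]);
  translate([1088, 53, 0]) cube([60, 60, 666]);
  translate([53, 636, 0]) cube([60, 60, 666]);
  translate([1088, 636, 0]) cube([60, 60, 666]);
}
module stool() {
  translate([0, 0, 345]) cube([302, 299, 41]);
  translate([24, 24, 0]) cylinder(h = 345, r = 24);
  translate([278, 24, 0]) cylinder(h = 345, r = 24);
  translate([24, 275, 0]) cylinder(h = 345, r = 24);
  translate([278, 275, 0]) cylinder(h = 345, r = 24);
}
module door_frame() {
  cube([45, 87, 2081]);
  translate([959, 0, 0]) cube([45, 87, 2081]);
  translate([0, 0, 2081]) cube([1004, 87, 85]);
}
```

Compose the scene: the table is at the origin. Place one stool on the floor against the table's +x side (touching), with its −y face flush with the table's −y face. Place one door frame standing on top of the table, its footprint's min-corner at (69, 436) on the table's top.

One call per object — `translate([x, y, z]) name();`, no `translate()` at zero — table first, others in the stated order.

table();
translate([1201, 0, 0]) stool();
translate([69, 436, 712]) door_frame();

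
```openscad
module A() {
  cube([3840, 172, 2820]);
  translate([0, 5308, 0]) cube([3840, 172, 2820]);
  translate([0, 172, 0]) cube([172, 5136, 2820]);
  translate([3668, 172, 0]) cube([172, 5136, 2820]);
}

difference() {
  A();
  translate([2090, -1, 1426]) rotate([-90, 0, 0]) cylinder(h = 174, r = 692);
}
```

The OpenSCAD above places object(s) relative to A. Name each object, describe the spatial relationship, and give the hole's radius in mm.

A is a house frame. The house frame has a circular hole through its front wall. The hole's radius is 692 mm.

The subtracted cylinder has r = 692 mm.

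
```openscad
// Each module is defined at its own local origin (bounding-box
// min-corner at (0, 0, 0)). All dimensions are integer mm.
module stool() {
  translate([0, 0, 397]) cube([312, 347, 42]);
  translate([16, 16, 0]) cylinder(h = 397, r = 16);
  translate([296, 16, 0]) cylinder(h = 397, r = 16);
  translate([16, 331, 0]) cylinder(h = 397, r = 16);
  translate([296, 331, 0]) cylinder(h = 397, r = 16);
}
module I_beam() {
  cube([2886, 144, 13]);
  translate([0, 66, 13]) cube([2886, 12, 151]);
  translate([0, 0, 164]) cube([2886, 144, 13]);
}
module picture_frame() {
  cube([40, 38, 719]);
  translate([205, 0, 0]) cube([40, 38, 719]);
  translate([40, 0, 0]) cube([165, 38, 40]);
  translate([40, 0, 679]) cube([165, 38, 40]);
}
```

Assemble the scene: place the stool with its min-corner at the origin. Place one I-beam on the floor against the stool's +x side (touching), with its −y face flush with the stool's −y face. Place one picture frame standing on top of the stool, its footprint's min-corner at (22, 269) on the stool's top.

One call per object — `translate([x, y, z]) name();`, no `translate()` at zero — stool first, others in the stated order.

stool();
translate([312, 0, 0]) I_beam();
translate([22, 269, 439]) picture_frame();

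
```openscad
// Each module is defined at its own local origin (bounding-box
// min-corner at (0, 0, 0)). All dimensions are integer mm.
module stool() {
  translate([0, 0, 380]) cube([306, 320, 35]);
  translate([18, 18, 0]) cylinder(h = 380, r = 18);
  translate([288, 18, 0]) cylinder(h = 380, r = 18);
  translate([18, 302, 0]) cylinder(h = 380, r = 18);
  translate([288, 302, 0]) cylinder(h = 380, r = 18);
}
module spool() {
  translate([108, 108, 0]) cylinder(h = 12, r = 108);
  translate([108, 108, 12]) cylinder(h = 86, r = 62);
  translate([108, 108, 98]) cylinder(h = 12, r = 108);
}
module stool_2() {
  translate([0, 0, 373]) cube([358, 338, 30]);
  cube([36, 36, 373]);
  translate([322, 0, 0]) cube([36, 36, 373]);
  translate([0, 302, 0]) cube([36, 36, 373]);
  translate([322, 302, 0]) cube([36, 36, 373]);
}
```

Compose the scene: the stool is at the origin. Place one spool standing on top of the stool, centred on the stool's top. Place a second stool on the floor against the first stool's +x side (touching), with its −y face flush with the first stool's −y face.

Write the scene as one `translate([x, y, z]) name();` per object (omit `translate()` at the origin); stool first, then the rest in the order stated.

stool();
translate([45, 52, 415]) spool();
translate([306, 0, 0]) stool_2();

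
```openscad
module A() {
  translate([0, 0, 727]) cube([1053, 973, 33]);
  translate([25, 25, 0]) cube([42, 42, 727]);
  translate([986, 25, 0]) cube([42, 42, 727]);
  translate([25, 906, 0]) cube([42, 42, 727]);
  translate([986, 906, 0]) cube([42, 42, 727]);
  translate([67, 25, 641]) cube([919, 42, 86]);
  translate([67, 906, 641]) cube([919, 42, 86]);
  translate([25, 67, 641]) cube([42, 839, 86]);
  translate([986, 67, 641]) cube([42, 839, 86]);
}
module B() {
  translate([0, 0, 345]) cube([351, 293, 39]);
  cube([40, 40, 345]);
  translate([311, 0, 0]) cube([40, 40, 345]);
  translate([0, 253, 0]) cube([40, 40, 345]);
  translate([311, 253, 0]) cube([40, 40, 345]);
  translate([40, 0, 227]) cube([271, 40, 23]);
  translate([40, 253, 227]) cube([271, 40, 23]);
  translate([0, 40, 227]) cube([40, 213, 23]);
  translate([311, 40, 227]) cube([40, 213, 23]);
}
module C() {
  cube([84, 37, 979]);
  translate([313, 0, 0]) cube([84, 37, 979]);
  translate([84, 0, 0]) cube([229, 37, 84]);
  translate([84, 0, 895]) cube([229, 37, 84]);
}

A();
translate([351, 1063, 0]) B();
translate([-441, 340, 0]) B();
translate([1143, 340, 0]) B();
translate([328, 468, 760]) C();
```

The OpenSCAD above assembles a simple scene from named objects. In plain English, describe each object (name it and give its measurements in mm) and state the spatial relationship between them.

A is a rectangular dining table. The top is 1053×973×33 mm with its upper surface at z = 760 mm. It stands on four 42×42 mm square legs, each inset 25 mm from the nearest pair of top edges, running from the floor to the underside of the top. Four apron rails, 42 mm thick and 86 mm tall, run between adjacent legs with their top edges flush with the underside of the top and their outer faces flush with the legs' outer faces.

B is a simple wooden stool: a rectangular seat 351 mm (x) by 293 mm (y), 39 mm thick, top face at z = 384 mm, on four square legs, each 40×40 mm in cross-section. The legs rest on z = 0, each flush with a corner of the seat. Four stretchers, 40 mm wide and 23 mm tall, connect adjacent legs with their undersides at z = 227 mm, each running between the inner faces of the legs it joins and aligned with the legs' outer faces on the other axis.

C is a picture frame with a 229×811 mm rectangular opening (x by z) and a uniform 84 mm border on every side. Frame depth is 37 mm along y. It is built from two vertical stiles running the full outside height and two horizontal rails spanning the gap between the stiles.

Three stools sit around the table at the +y, −x, +x sides. The picture frame is on top of the table, centred.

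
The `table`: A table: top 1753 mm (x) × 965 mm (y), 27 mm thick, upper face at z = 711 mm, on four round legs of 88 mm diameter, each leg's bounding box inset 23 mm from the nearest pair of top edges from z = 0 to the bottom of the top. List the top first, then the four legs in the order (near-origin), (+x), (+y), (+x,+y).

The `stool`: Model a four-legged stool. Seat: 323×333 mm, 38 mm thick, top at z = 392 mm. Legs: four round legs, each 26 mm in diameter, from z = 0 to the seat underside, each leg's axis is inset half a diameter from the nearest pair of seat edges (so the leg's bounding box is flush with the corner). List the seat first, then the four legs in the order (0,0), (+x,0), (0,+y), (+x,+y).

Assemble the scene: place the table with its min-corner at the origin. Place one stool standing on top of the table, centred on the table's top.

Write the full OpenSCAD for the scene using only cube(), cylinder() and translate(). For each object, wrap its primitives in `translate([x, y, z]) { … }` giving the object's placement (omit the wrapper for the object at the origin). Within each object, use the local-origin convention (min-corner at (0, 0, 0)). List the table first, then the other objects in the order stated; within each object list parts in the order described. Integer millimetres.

translate([0, 0, 684]) cube([1753, 965, 27]);
translate([67, 67, 0]) cylinder(h = 684, r = 44);
translate([1686, 67, 0]) cylinder(h = 684, r = 44);
translate([67, 898, 0]) cylinder(h = 684, r = 44);
translate([1686, 898, 0]) cylinder(h = 684, r = 44);
translate([715, 316, 711]) {
  translate([0, 0, 354]) cube([323, 333, 38]);
  translate([13, 13, 0]) cylinder(h = 354, r = 13);
  translate([310, 13, 0]) cylinder(h = 354, r = 13);
  translate([13, 320, 0]) cylinder(h = 354, r = 13);
  translate([310, 320, 0]) cylinder(h = 354, r = 13);
}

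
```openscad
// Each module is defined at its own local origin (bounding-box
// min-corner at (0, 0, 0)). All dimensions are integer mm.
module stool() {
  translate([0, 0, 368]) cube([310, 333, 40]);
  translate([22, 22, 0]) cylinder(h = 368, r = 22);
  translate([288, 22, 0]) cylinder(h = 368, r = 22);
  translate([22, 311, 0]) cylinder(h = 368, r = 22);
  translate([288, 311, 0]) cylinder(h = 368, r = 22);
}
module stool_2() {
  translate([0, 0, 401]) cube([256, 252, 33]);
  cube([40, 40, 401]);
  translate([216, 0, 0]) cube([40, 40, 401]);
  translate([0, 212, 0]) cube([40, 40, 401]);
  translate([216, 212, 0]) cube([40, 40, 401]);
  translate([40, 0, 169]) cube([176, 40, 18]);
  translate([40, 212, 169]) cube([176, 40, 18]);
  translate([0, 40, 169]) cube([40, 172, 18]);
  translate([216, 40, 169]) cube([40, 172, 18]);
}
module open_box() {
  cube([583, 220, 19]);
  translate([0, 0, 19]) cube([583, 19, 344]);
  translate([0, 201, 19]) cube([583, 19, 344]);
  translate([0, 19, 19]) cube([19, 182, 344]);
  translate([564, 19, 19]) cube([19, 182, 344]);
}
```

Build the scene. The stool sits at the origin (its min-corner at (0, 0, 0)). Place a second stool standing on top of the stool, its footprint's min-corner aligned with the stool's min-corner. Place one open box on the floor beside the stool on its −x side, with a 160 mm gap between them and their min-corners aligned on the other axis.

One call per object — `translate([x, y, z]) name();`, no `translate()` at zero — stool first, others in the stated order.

stool();
translate([0, 0, 408]) stool_2();
translate([-743, 0, 0]) open_box();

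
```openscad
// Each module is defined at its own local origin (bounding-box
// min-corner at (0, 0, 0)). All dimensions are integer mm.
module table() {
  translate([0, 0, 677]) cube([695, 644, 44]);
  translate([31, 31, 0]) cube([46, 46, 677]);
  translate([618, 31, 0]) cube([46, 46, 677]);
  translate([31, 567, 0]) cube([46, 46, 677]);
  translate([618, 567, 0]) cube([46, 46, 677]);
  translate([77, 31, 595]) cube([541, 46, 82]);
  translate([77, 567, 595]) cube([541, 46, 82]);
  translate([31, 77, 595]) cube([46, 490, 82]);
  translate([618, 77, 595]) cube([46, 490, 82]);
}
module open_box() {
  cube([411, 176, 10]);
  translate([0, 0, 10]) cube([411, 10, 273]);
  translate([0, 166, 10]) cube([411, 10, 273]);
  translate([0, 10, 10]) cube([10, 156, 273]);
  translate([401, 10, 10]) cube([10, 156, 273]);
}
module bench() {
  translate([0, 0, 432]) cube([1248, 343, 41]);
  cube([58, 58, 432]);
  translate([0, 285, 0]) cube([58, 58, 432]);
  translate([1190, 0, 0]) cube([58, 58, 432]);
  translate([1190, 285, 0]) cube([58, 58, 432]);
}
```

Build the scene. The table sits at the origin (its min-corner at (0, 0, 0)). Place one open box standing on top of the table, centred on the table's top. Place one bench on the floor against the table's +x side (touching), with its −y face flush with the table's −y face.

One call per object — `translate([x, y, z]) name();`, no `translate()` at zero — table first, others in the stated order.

table();
translate([142, 234, 721]) open_box();
translate([695, 0, 0]) bench();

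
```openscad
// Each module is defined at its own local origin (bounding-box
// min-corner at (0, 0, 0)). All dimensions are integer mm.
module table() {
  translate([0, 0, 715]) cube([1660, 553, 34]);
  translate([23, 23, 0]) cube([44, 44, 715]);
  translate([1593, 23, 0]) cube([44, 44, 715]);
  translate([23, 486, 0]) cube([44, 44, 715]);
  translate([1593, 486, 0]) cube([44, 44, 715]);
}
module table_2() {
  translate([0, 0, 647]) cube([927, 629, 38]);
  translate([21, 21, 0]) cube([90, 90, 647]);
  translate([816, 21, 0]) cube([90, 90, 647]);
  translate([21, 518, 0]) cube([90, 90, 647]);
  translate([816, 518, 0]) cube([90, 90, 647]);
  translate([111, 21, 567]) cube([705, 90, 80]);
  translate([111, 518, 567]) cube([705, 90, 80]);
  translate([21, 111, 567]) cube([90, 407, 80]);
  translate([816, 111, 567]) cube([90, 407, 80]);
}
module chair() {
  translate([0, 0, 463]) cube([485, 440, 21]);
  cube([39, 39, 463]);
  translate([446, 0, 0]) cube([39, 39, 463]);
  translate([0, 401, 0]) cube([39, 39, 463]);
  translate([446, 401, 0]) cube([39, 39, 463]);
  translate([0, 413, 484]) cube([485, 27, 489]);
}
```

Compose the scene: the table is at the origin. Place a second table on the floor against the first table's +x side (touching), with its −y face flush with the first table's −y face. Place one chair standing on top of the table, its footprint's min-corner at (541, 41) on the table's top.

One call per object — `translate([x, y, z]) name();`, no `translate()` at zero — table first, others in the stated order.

table();
translate([1660, 0, 0]) table_2();
translate([541, 41, 749]) chair();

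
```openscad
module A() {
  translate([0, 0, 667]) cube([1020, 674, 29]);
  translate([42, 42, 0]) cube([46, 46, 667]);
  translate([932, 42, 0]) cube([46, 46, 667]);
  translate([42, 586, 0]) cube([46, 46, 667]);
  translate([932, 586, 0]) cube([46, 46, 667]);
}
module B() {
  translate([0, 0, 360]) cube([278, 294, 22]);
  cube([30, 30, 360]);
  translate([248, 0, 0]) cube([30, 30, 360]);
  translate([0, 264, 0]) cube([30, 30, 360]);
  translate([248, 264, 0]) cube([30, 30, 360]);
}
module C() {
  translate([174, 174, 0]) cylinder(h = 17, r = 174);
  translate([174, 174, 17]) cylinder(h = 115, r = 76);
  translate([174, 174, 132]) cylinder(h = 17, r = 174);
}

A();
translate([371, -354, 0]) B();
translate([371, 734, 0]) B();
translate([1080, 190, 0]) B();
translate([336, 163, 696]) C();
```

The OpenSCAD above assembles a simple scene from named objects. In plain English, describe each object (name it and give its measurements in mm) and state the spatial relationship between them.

A is a table: top 1020 mm (x) × 674 mm (y), 29 mm thick, upper face at z = 696 mm, on four 46×46 mm square legs, each inset 42 mm from the nearest pair of top edges, running from z = 0 to the bottom of the top.

B is a simple wooden stool: a rectangular seat 278 mm (x) by 294 mm (y), 22 mm thick, top face at z = 382 mm, on four square legs, each 30×30 mm in cross-section. The legs rest on z = 0, each flush with a corner of the seat.

C is a spool: two coaxial disc flanges of radius 174 mm and thickness 17 mm, joined by a core cylinder of radius 76 mm and height 115 mm. The lower flange rests on z = 0 and the three cylinders share a vertical axis.

Three stools sit around the table at the −y, +y, +x sides. The spool is on top of the table, centred.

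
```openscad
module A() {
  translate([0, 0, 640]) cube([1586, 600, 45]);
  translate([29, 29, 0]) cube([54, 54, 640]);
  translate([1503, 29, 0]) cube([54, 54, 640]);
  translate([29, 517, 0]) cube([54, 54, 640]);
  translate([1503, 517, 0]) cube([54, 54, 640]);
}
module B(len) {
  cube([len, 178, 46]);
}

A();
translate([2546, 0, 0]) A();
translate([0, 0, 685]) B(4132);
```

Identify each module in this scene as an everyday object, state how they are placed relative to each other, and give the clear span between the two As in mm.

Second table starts at x = 2546; first ends at x = 1586; clear span = 2546 − 1586 = 960 mm.

A is a table. B is a beam. A beam spans the tops of two tables. The clear span between the two tables is 960 mm.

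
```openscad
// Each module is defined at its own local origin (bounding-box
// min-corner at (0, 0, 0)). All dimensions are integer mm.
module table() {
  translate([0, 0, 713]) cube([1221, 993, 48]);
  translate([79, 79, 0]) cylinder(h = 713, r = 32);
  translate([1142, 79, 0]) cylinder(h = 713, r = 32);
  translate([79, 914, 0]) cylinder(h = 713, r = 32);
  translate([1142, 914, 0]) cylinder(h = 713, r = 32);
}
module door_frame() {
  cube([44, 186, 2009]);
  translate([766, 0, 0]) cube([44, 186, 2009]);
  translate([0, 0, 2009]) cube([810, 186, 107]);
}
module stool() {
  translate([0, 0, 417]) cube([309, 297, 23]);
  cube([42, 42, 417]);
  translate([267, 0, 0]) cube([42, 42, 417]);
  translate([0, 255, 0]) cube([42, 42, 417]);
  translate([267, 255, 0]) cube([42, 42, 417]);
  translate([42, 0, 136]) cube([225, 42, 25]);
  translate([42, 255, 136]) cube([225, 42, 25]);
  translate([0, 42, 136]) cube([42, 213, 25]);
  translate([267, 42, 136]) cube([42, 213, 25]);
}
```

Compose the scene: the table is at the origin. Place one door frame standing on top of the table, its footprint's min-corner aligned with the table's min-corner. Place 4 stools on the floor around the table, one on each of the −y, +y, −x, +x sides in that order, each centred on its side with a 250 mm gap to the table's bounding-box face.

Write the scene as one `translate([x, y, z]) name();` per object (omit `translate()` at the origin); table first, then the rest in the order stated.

table();
translate([0, 0, 761]) door_frame();
translate([456, -547, 0]) stool();
translate([456, 1243, 0]) stool();
translate([-559, 348, 0]) stool();
translate([1471, 348, 0]) stool();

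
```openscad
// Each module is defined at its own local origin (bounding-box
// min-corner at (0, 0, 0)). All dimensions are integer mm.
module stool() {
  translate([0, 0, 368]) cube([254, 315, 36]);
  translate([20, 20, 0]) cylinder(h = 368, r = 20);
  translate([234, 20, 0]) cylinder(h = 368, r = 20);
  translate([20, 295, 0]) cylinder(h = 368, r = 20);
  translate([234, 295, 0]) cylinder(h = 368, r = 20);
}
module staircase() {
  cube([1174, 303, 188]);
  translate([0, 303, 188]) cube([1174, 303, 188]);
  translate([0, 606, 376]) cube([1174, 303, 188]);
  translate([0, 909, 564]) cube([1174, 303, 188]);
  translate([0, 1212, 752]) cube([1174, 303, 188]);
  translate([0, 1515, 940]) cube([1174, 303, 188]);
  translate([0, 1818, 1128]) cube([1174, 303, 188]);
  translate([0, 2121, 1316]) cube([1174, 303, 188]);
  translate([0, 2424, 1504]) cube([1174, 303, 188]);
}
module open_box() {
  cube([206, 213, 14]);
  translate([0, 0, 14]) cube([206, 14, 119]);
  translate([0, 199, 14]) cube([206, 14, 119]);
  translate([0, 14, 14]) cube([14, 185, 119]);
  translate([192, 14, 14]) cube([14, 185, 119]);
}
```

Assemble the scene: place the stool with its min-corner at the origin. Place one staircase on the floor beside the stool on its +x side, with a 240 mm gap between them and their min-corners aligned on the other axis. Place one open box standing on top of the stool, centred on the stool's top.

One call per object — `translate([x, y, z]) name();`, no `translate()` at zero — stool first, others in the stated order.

stool();
translate([494, 0, 0]) staircase();
translate([24, 51, 404]) open_box();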